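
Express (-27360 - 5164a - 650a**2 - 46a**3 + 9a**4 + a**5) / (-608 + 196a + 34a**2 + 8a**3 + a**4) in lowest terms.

Apply the Euclidean algorithm:
  a**5 + 9a**4 - 46a**3 - 650a**2 - 5164a - 27360 = (a + 1)(a**4 + 8a**3 + 34a**2 + 196a - 608) + (-88a**3 - 880a**2 - 4752a - 26752)
  a**4 + 8a**3 + 34a**2 + 196a - 608 = (-(1/88)a + 1/44)(-88a**3 - 880a**2 - 4752a - 26752) + (0)
Last nonzero remainder: -88a**3 - 880a**2 - 4752a - 26752. Dividing through by -88 gives the monic gcd a**3 + 10a**2 + 54a + 304.
Cancel a**3 + 10a**2 + 54a + 304 from numerator and denominator to get the reduced form.

(-90 - a + a**2)/(-2 + a)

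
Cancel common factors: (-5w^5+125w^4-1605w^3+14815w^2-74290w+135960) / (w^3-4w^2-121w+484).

(-5w^3+50w^2-635w+3090)/(w+11)

Repeated division with remainder:
  -5w^5+125w^4-1605w^3+14815w^2-74290w+135960 = (-5w^2+105w-1790)(w^3-4w^2-121w+484) + (22780w^2-341700w+1002320)
  w^3-4w^2-121w+484 = ((1/22780)w+11/22780)(22780w^2-341700w+1002320) + (0)
Last nonzero remainder: 22780w^2-341700w+1002320. Dividing through by 22780 gives the monic gcd w^2-15w+44.
Cancel w^2-15w+44 from numerator and denominator to get the reduced form.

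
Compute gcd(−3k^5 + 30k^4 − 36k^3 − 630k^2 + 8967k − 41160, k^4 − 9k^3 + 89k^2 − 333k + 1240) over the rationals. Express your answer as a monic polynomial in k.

k^2 − 3k + 40

Euclidean algorithm in ℚ[k]:
  −3k^5 + 30k^4 − 36k^3 − 630k^2 + 8967k − 41160 = (−3k + 3)(k^4 − 9k^3 + 89k^2 − 333k + 1240) + (258k^3 − 1896k^2 + 13686k − 44880)
  k^4 − 9k^3 + 89k^2 − 333k + 1240 = ((1/258)k − 71/11094)(258k^3 − 1896k^2 + 13686k − 44880) + ((44042/1849)k^2 − (132126/1849)k + 1761680/1849)
  258k^3 − 1896k^2 + 13686k − 44880 = ((238521/22021)k − 1037289/22021)((44042/1849)k^2 − (132126/1849)k + 1761680/1849) + (0)
Last nonzero remainder: (44042/1849)k^2 − (132126/1849)k + 1761680/1849. Dividing through by 44042/1849 gives the monic gcd k^2 − 3k + 40.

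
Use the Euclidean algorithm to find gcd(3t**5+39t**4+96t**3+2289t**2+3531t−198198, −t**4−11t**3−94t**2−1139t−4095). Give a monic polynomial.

By polynomial division,
  3t**5+39t**4+96t**3+2289t**2+3531t−198198 = (−3t−6)(−t**4−11t**3−94t**2−1139t−4095) + (−252t**3−1692t**2−15588t−222768)
  −t**4−11t**3−94t**2−1139t−4095 = ((1/252)t+5/294)(−252t**3−1692t**2−15588t−222768) + (−(165/49)t**2+(495/49)t−2145/7)
  −252t**3−1692t**2−15588t−222768 = ((4116/55)t+39984/55)(−(165/49)t**2+(495/49)t−2145/7) + (0)
Last nonzero remainder: −(165/49)t**2+(495/49)t−2145/7. Dividing through by −165/49 gives the monic gcd t**2−3t+91.

t**2−3t+91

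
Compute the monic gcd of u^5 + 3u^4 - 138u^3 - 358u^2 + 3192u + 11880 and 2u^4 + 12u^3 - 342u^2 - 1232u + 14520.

u^3 - 5u^2 - 116u + 660

Apply the Euclidean algorithm:
  u^5 + 3u^4 - 138u^3 - 358u^2 + 3192u + 11880 = ((1/2)u - 3/2)(2u^4 + 12u^3 - 342u^2 - 1232u + 14520) + (51u^3 - 255u^2 - 5916u + 33660)
  2u^4 + 12u^3 - 342u^2 - 1232u + 14520 = ((2/51)u + 22/51)(51u^3 - 255u^2 - 5916u + 33660) + (0)
Last nonzero remainder: 51u^3 - 255u^2 - 5916u + 33660. Dividing through by 51 gives the monic gcd u^3 - 5u^2 - 116u + 660.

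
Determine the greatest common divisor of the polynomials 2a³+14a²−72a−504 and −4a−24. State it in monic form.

Euclidean algorithm in ℚ[a]:
  2a³+14a²−72a−504 = (−(1/2)a²−(1/2)a+21)(−4a−24) + (0)
Last nonzero remainder: −4a−24. Dividing through by −4 gives the monic gcd a+6.

a+6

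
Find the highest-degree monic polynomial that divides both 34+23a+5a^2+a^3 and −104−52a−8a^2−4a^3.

2+a

By polynomial division,
  a^3+5a^2+23a+34 = (−1/4)(−4a^3−8a^2−52a−104) + (3a^2+10a+8)
  −4a^3−8a^2−52a−104 = (−(4/3)a+16/9)(3a^2+10a+8) + (−(532/9)a−1064/9)
  3a^2+10a+8 = (−(27/532)a−9/133)(−(532/9)a−1064/9) + (0)
Last nonzero remainder: −(532/9)a−1064/9. Dividing through by −532/9 gives the monic gcd a+2.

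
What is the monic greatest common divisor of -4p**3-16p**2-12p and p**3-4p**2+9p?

p

Euclidean algorithm in ℚ[p]:
  -4p**3-16p**2-12p = (-4)(p**3-4p**2+9p) + (-32p**2+24p)
  p**3-4p**2+9p = (-(1/32)p+13/128)(-32p**2+24p) + ((105/16)p)
  -32p**2+24p = (-(512/105)p+128/35)((105/16)p) + (0)
Last nonzero remainder: (105/16)p. Dividing through by 105/16 gives the monic gcd p.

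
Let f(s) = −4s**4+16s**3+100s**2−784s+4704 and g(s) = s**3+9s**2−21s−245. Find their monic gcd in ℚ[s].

Repeated division with remainder:
  −4s**4+16s**3+100s**2−784s+4704 = (−4s+52)(s**3+9s**2−21s−245) + (−452s**2−672s+17444)
  s**3+9s**2−21s−245 = (−(1/452)s−849/51076)(−452s**2−672s+17444) + ((82012/12769)s+574084/12769)
  −452s**2−672s+17444 = (−(1442897/20503)s+1136441/2929)((82012/12769)s+574084/12769) + (0)
Last nonzero remainder: (82012/12769)s+574084/12769. Dividing through by 82012/12769 gives the monic gcd s+7.

s+7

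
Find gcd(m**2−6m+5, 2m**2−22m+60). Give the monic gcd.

m−5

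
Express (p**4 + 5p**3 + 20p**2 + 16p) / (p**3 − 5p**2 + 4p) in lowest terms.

(p**3 + 5p**2 + 20p + 16)/(p**2 − 5p + 4)

Euclidean algorithm in ℚ[p]:
  p**4 + 5p**3 + 20p**2 + 16p = (p + 10)(p**3 − 5p**2 + 4p) + (66p**2 − 24p)
  p**3 − 5p**2 + 4p = ((1/66)p − 17/242)(66p**2 − 24p) + ((280/121)p)
  66p**2 − 24p = ((3993/140)p − 363/35)((280/121)p) + (0)
Last nonzero remainder: (280/121)p. Dividing through by 280/121 gives the monic gcd p.
Cancel p from numerator and denominator to get the reduced form.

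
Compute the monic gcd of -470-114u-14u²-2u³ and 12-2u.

1

By polynomial division,
  -2u³-14u²-114u-470 = (u²+13u+135)(-2u+12) + (-2090)
  -2u+12 = ((1/1045)u-6/1045)(-2090) + (0)
The last nonzero remainder is the constant -2090, so the polynomials are coprime and gcd = 1.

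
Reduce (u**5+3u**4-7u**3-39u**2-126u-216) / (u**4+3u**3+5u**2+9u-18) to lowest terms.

Repeated division with remainder:
  u**5+3u**4-7u**3-39u**2-126u-216 = (u)(u**4+3u**3+5u**2+9u-18) + (-12u**3-48u**2-108u-216)
  u**4+3u**3+5u**2+9u-18 = (-(1/12)u+1/12)(-12u**3-48u**2-108u-216) + (0)
Last nonzero remainder: -12u**3-48u**2-108u-216. Dividing through by -12 gives the monic gcd u**3+4u**2+9u+18.
Cancel u**3+4u**2+9u+18 from numerator and denominator to get the reduced form.

(u**2-u-12)/(u-1)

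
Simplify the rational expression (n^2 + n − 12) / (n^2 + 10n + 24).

Apply the Euclidean algorithm:
  n^2 + n − 12 = (n^2 + 10n + 24) + (−9n − 36)
  n^2 + 10n + 24 = (−(1/9)n − 2/3)(−9n − 36) + (0)
Last nonzero remainder: −9n − 36. Dividing through by −9 gives the monic gcd n + 4.
Cancel n + 4 from numerator and denominator to get the reduced form.

(n − 3)/(n + 6)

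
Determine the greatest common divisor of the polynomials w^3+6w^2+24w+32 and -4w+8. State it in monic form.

By polynomial division,
  w^3+6w^2+24w+32 = (-(1/4)w^2-2w-10)(-4w+8) + (112)
  -4w+8 = (-(1/28)w+1/14)(112) + (0)
The last nonzero remainder is the constant 112, so the polynomials are coprime and gcd = 1.

1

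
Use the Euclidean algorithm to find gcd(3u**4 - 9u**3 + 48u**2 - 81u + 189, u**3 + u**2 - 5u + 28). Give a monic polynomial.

Repeated division with remainder:
  3u**4 - 9u**3 + 48u**2 - 81u + 189 = (3u - 12)(u**3 + u**2 - 5u + 28) + (75u**2 - 225u + 525)
  u**3 + u**2 - 5u + 28 = ((1/75)u + 4/75)(75u**2 - 225u + 525) + (0)
Last nonzero remainder: 75u**2 - 225u + 525. Dividing through by 75 gives the monic gcd u**2 - 3u + 7.

u**2 - 3u + 7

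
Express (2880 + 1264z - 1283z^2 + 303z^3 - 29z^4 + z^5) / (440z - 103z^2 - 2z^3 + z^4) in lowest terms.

Euclidean algorithm in ℚ[z]:
  z^5 - 29z^4 + 303z^3 - 1283z^2 + 1264z + 2880 = (z - 27)(z^4 - 2z^3 - 103z^2 + 440z) + (352z^3 - 4504z^2 + 13144z + 2880)
  z^4 - 2z^3 - 103z^2 + 440z = ((1/352)z + 475/15488)(352z^3 - 4504z^2 + 13144z + 2880) + (-(4275/1936)z^2 + (55575/1936)z - 21375/242)
  352z^3 - 4504z^2 + 13144z + 2880 = (-(681472/4275)z - 15488/475)(-(4275/1936)z^2 + (55575/1936)z - 21375/242) + (0)
Last nonzero remainder: -(4275/1936)z^2 + (55575/1936)z - 21375/242. Dividing through by -4275/1936 gives the monic gcd z^2 - 13z + 40.
Cancel z^2 - 13z + 40 from numerator and denominator to get the reduced form.

(72 + 55z - 16z^2 + z^3)/(11z + z^2)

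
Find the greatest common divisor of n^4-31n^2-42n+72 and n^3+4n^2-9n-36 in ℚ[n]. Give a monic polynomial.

n^2+7n+12

Apply the Euclidean algorithm:
  n^4-31n^2-42n+72 = (n-4)(n^3+4n^2-9n-36) + (-6n^2-42n-72)
  n^3+4n^2-9n-36 = (-(1/6)n+1/2)(-6n^2-42n-72) + (0)
Last nonzero remainder: -6n^2-42n-72. Dividing through by -6 gives the monic gcd n^2+7n+12.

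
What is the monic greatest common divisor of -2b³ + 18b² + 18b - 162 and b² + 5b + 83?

Euclidean algorithm in ℚ[b]:
  -2b³ + 18b² + 18b - 162 = (-2b + 28)(b² + 5b + 83) + (44b - 2486)
  b² + 5b + 83 = ((1/44)b + 123/88)(44b - 2486) + (14231/4)
  44b - 2486 = ((176/14231)b - 9944/14231)(14231/4) + (0)
The last nonzero remainder is the constant 14231/4, so the polynomials are coprime and gcd = 1.

1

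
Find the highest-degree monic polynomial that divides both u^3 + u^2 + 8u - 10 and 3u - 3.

u - 1

By polynomial division,
  u^3 + u^2 + 8u - 10 = ((1/3)u^2 + (2/3)u + 10/3)(3u - 3) + (0)
Last nonzero remainder: 3u - 3. Dividing through by 3 gives the monic gcd u - 1.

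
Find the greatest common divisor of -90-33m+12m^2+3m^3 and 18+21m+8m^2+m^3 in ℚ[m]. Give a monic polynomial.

2+m

By polynomial division,
  3m^3+12m^2-33m-90 = (3)(m^3+8m^2+21m+18) + (-12m^2-96m-144)
  m^3+8m^2+21m+18 = (-(1/12)m)(-12m^2-96m-144) + (9m+18)
  -12m^2-96m-144 = (-(4/3)m-8)(9m+18) + (0)
Last nonzero remainder: 9m+18. Dividing through by 9 gives the monic gcd m+2.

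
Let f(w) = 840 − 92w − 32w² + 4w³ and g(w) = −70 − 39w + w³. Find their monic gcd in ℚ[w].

Repeated division with remainder:
  4w³ − 32w² − 92w + 840 = (4)(w³ − 39w − 70) + (−32w² + 64w + 1120)
  w³ − 39w − 70 = (−(1/32)w − 1/16)(−32w² + 64w + 1120) + (0)
Last nonzero remainder: −32w² + 64w + 1120. Dividing through by −32 gives the monic gcd w² − 2w − 35.

−35 − 2w + w²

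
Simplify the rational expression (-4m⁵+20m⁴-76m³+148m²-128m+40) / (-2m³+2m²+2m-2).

(2m³-6m²+24m-20)/(m+1)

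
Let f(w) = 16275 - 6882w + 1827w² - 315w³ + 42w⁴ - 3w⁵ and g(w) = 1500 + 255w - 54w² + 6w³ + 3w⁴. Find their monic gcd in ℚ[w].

25 - 7w + w²

Repeated division with remainder:
  -3w⁵ + 42w⁴ - 315w³ + 1827w² - 6882w + 16275 = (-w + 16)(3w⁴ + 6w³ - 54w² + 255w + 1500) + (-465w³ + 2946w² - 9462w - 7725)
  3w⁴ + 6w³ - 54w² + 255w + 1500 = (-(1/155)w - 1292/24025)(-465w³ + 2946w² - 9462w - 7725) + ((1042272/24025)w² - (7295904/24025)w + 1042272/961)
  -465w³ + 2946w² - 9462w - 7725 = (-(3723875/347424)w - 2474575/347424)((1042272/24025)w² - (7295904/24025)w + 1042272/961) + (0)
Last nonzero remainder: (1042272/24025)w² - (7295904/24025)w + 1042272/961. Dividing through by 1042272/24025 gives the monic gcd w² - 7w + 25.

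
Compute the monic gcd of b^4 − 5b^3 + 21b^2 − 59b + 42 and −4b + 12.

b − 3

Apply the Euclidean algorithm:
  b^4 − 5b^3 + 21b^2 − 59b + 42 = (−(1/4)b^3 + (1/2)b^2 − (15/4)b + 7/2)(−4b + 12) + (0)
Last nonzero remainder: −4b + 12. Dividing through by −4 gives the monic gcd b − 3.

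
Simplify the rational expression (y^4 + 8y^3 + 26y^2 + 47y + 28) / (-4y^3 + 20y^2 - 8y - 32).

(-y^3 - 7y^2 - 19y - 28)/(4y^2 - 24y + 32)

By polynomial division,
  y^4 + 8y^3 + 26y^2 + 47y + 28 = (-(1/4)y - 13/4)(-4y^3 + 20y^2 - 8y - 32) + (89y^2 + 13y - 76)
  -4y^3 + 20y^2 - 8y - 32 = (-(4/89)y + 1832/7921)(89y^2 + 13y - 76) + (-(114240/7921)y - 114240/7921)
  89y^2 + 13y - 76 = (-(704969/114240)y + 150499/28560)(-(114240/7921)y - 114240/7921) + (0)
Last nonzero remainder: -(114240/7921)y - 114240/7921. Dividing through by -114240/7921 gives the monic gcd y + 1.
Cancel y + 1 from numerator and denominator to get the reduced form.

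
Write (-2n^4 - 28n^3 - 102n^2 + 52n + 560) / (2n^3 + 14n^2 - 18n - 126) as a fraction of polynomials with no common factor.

(-n^3 - 7n^2 - 2n + 40)/(n^2 - 9)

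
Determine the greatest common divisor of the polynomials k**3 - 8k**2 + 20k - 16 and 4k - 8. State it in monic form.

k - 2

Apply the Euclidean algorithm:
  k**3 - 8k**2 + 20k - 16 = ((1/4)k**2 - (3/2)k + 2)(4k - 8) + (0)
Last nonzero remainder: 4k - 8. Dividing through by 4 gives the monic gcd k - 2.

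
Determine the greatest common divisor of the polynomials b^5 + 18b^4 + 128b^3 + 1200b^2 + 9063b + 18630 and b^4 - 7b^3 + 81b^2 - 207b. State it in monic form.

b^2 - 4b + 69

Apply the Euclidean algorithm:
  b^5 + 18b^4 + 128b^3 + 1200b^2 + 9063b + 18630 = (b + 25)(b^4 - 7b^3 + 81b^2 - 207b) + (222b^3 - 618b^2 + 14238b + 18630)
  b^4 - 7b^3 + 81b^2 - 207b = ((1/222)b - 26/1369)(222b^3 - 618b^2 + 14238b + 18630) + ((7020/1369)b^2 - (28080/1369)b + 484380/1369)
  222b^3 - 618b^2 + 14238b + 18630 = ((50653/1170)b + 1369/26)((7020/1369)b^2 - (28080/1369)b + 484380/1369) + (0)
Last nonzero remainder: (7020/1369)b^2 - (28080/1369)b + 484380/1369. Dividing through by 7020/1369 gives the monic gcd b^2 - 4b + 69.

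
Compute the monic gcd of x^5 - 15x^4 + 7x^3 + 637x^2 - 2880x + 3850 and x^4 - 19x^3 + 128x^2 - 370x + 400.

x^3 - 11x^2 + 40x - 50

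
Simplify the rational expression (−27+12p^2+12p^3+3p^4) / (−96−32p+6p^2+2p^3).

(−9+3p+3p^2+3p^3)/(−32+2p^2)

Apply the Euclidean algorithm:
  3p^4+12p^3+12p^2−27 = ((3/2)p+3/2)(2p^3+6p^2−32p−96) + (51p^2+192p+117)
  2p^3+6p^2−32p−96 = ((2/51)p−26/867)(51p^2+192p+117) + (−(8910/289)p−26730/289)
  51p^2+192p+117 = (−(4913/2970)p−3757/2970)(−(8910/289)p−26730/289) + (0)
Last nonzero remainder: −(8910/289)p−26730/289. Dividing through by −8910/289 gives the monic gcd p+3.
Cancel p+3 from numerator and denominator to get the reduced form.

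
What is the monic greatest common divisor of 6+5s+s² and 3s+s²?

Euclidean algorithm in ℚ[s]:
  s²+5s+6 = (s²+3s) + (2s+6)
  s²+3s = ((1/2)s)(2s+6) + (0)
Last nonzero remainder: 2s+6. Dividing through by 2 gives the monic gcd s+3.

3+s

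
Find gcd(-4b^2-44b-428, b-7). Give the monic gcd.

1

Apply the Euclidean algorithm:
  -4b^2-44b-428 = (-4b-72)(b-7) + (-932)
  b-7 = (-(1/932)b+7/932)(-932) + (0)
The last nonzero remainder is the constant -932, so the polynomials are coprime and gcd = 1.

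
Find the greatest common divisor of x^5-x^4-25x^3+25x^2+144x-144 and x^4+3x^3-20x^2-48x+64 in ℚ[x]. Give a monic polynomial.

Euclidean algorithm in ℚ[x]:
  x^5-x^4-25x^3+25x^2+144x-144 = (x-4)(x^4+3x^3-20x^2-48x+64) + (7x^3-7x^2-112x+112)
  x^4+3x^3-20x^2-48x+64 = ((1/7)x+4/7)(7x^3-7x^2-112x+112) + (0)
Last nonzero remainder: 7x^3-7x^2-112x+112. Dividing through by 7 gives the monic gcd x^3-x^2-16x+16.

x^3-x^2-16x+16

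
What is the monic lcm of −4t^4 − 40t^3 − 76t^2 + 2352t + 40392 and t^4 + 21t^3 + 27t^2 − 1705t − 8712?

t^6 + 29t^5 + 297t^4 + 653t^3 − 19598t^2 − 243606t − 888624

By polynomial division,
  −4t^4 − 40t^3 − 76t^2 + 2352t + 40392 = (−4)(t^4 + 21t^3 + 27t^2 − 1705t − 8712) + (44t^3 + 32t^2 − 4468t + 5544)
  t^4 + 21t^3 + 27t^2 − 1705t − 8712 = ((1/44)t + 223/484)(44t^3 + 32t^2 − 4468t + 5544) + ((13770/121)t^2 + (27540/121)t − 123930/11)
  44t^3 + 32t^2 − 4468t + 5544 = ((2662/6885)t − 3388/6885)((13770/121)t^2 + (27540/121)t − 123930/11) + (0)
Last nonzero remainder: (13770/121)t^2 + (27540/121)t − 123930/11. Dividing through by 13770/121 gives the monic gcd t^2 + 2t − 99.
Then lcm(f, g) = f·g / gcd(f, g); expanding and making the result monic gives the answer.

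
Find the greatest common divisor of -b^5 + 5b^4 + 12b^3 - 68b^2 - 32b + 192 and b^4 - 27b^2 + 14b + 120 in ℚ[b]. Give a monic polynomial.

Euclidean algorithm in ℚ[b]:
  -b^5 + 5b^4 + 12b^3 - 68b^2 - 32b + 192 = (-b + 5)(b^4 - 27b^2 + 14b + 120) + (-15b^3 + 81b^2 + 18b - 408)
  b^4 - 27b^2 + 14b + 120 = (-(1/15)b - 9/25)(-15b^3 + 81b^2 + 18b - 408) + ((84/25)b^2 - (168/25)b - 672/25)
  -15b^3 + 81b^2 + 18b - 408 = (-(125/28)b + 425/28)((84/25)b^2 - (168/25)b - 672/25) + (0)
Last nonzero remainder: (84/25)b^2 - (168/25)b - 672/25. Dividing through by 84/25 gives the monic gcd b^2 - 2b - 8.

b^2 - 2b - 8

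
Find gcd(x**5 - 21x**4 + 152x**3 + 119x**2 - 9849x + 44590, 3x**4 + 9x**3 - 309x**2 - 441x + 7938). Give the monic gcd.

x**2 - 49

Apply the Euclidean algorithm:
  x**5 - 21x**4 + 152x**3 + 119x**2 - 9849x + 44590 = ((1/3)x - 8)(3x**4 + 9x**3 - 309x**2 - 441x + 7938) + (327x**3 - 2206x**2 - 16023x + 108094)
  3x**4 + 9x**3 - 309x**2 - 441x + 7938 = ((1/109)x + 3187/35643)(327x**3 - 2206x**2 - 16023x + 108094) + ((1256356/35643)x**2 - 61561444/35643)
  327x**3 - 2206x**2 - 16023x + 108094 = ((11655261/1256356)x - 39314229/628178)((1256356/35643)x**2 - 61561444/35643) + (0)
Last nonzero remainder: (1256356/35643)x**2 - 61561444/35643. Dividing through by 1256356/35643 gives the monic gcd x**2 - 49.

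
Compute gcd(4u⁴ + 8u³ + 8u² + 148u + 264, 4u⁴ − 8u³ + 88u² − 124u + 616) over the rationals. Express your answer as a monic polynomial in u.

By polynomial division,
  4u⁴ + 8u³ + 8u² + 148u + 264 = (4u⁴ − 8u³ + 88u² − 124u + 616) + (16u³ − 80u² + 272u − 352)
  4u⁴ − 8u³ + 88u² − 124u + 616 = ((1/4)u + 3/4)(16u³ − 80u² + 272u − 352) + (80u² − 240u + 880)
  16u³ − 80u² + 272u − 352 = ((1/5)u − 2/5)(80u² − 240u + 880) + (0)
Last nonzero remainder: 80u² − 240u + 880. Dividing through by 80 gives the monic gcd u² − 3u + 11.

u² − 3u + 11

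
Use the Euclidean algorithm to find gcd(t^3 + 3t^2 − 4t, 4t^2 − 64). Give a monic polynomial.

t + 4

Apply the Euclidean algorithm:
  t^3 + 3t^2 − 4t = ((1/4)t + 3/4)(4t^2 − 64) + (12t + 48)
  4t^2 − 64 = ((1/3)t − 4/3)(12t + 48) + (0)
Last nonzero remainder: 12t + 48. Dividing through by 12 gives the monic gcd t + 4.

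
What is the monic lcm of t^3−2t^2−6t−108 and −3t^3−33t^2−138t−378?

t^4+5t^3−20t^2−150t−756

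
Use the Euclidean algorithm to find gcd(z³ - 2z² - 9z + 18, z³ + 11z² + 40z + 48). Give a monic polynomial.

z + 3

Apply the Euclidean algorithm:
  z³ - 2z² - 9z + 18 = (z³ + 11z² + 40z + 48) + (-13z² - 49z - 30)
  z³ + 11z² + 40z + 48 = (-(1/13)z - 94/169)(-13z² - 49z - 30) + ((1764/169)z + 5292/169)
  -13z² - 49z - 30 = (-(2197/1764)z - 845/882)((1764/169)z + 5292/169) + (0)
Last nonzero remainder: (1764/169)z + 5292/169. Dividing through by 1764/169 gives the monic gcd z + 3.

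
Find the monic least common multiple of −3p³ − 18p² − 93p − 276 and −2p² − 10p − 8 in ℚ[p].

p⁴ + 7p³ + 37p² + 123p + 92

Euclidean algorithm in ℚ[p]:
  −3p³ − 18p² − 93p − 276 = ((3/2)p + 3/2)(−2p² − 10p − 8) + (−66p − 264)
  −2p² − 10p − 8 = ((1/33)p + 1/33)(−66p − 264) + (0)
Last nonzero remainder: −66p − 264. Dividing through by −66 gives the monic gcd p + 4.
Then lcm(f, g) = f·g / gcd(f, g); expanding and making the result monic gives the answer.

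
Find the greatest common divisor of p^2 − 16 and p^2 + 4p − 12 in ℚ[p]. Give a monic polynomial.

1

Apply the Euclidean algorithm:
  p^2 − 16 = (p^2 + 4p − 12) + (−4p − 4)
  p^2 + 4p − 12 = (−(1/4)p − 3/4)(−4p − 4) + (−15)
  −4p − 4 = ((4/15)p + 4/15)(−15) + (0)
The last nonzero remainder is the constant −15, so the polynomials are coprime and gcd = 1.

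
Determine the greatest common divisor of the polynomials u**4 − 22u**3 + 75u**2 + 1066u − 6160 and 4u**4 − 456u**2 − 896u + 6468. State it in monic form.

u**2 − 4u − 77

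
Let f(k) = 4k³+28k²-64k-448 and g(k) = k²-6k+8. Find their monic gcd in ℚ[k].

k-4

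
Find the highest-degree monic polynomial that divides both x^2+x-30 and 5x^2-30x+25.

x-5

Repeated division with remainder:
  x^2+x-30 = (1/5)(5x^2-30x+25) + (7x-35)
  5x^2-30x+25 = ((5/7)x-5/7)(7x-35) + (0)
Last nonzero remainder: 7x-35. Dividing through by 7 gives the monic gcd x-5.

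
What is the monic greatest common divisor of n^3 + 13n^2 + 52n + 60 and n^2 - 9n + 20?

1

Apply the Euclidean algorithm:
  n^3 + 13n^2 + 52n + 60 = (n + 22)(n^2 - 9n + 20) + (230n - 380)
  n^2 - 9n + 20 = ((1/230)n - 169/5290)(230n - 380) + (4158/529)
  230n - 380 = ((60835/2079)n - 100510/2079)(4158/529) + (0)
The last nonzero remainder is the constant 4158/529, so the polynomials are coprime and gcd = 1.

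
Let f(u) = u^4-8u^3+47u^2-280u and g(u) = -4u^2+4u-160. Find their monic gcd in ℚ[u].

u^2-u+40

Repeated division with remainder:
  u^4-8u^3+47u^2-280u = (-(1/4)u^2+(7/4)u)(-4u^2+4u-160) + (0)
Last nonzero remainder: -4u^2+4u-160. Dividing through by -4 gives the monic gcd u^2-u+40.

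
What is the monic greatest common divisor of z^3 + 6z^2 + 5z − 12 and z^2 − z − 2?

Euclidean algorithm in ℚ[z]:
  z^3 + 6z^2 + 5z − 12 = (z + 7)(z^2 − z − 2) + (14z + 2)
  z^2 − z − 2 = ((1/14)z − 4/49)(14z + 2) + (−90/49)
  14z + 2 = (−(343/45)z − 49/45)(−90/49) + (0)
The last nonzero remainder is the constant −90/49, so the polynomials are coprime and gcd = 1.

1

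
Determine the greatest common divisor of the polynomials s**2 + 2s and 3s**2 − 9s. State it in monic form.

Euclidean algorithm in ℚ[s]:
  s**2 + 2s = (1/3)(3s**2 − 9s) + (5s)
  3s**2 − 9s = ((3/5)s − 9/5)(5s) + (0)
Last nonzero remainder: 5s. Dividing through by 5 gives the monic gcd s.

s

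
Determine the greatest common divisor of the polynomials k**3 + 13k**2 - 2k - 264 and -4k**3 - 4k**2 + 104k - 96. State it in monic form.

k**2 + 2k - 24

Euclidean algorithm in ℚ[k]:
  k**3 + 13k**2 - 2k - 264 = (-1/4)(-4k**3 - 4k**2 + 104k - 96) + (12k**2 + 24k - 288)
  -4k**3 - 4k**2 + 104k - 96 = (-(1/3)k + 1/3)(12k**2 + 24k - 288) + (0)
Last nonzero remainder: 12k**2 + 24k - 288. Dividing through by 12 gives the monic gcd k**2 + 2k - 24.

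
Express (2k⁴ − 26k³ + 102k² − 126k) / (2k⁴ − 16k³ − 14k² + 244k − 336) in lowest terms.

(k² − 3k)/(k² + 2k − 8)

Apply the Euclidean algorithm:
  2k⁴ − 26k³ + 102k² − 126k = (2k⁴ − 16k³ − 14k² + 244k − 336) + (−10k³ + 116k² − 370k + 336)
  2k⁴ − 16k³ − 14k² + 244k − 336 = (−(1/5)k − 18/25)(−10k³ + 116k² − 370k + 336) + (−(112/25)k² + (224/5)k − 2352/25)
  −10k³ + 116k² − 370k + 336 = ((125/56)k − 25/7)(−(112/25)k² + (224/5)k − 2352/25) + (0)
Last nonzero remainder: −(112/25)k² + (224/5)k − 2352/25. Dividing through by −112/25 gives the monic gcd k² − 10k + 21.
Cancel k² − 10k + 21 from numerator and denominator to get the reduced form.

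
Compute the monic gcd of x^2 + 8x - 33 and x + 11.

x + 11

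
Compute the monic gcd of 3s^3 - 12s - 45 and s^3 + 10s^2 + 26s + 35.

Repeated division with remainder:
  3s^3 - 12s - 45 = (3)(s^3 + 10s^2 + 26s + 35) + (-30s^2 - 90s - 150)
  s^3 + 10s^2 + 26s + 35 = (-(1/30)s - 7/30)(-30s^2 - 90s - 150) + (0)
Last nonzero remainder: -30s^2 - 90s - 150. Dividing through by -30 gives the monic gcd s^2 + 3s + 5.

s^2 + 3s + 5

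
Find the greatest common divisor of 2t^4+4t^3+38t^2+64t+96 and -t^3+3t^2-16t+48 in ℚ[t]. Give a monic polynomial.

By polynomial division,
  2t^4+4t^3+38t^2+64t+96 = (-2t-10)(-t^3+3t^2-16t+48) + (36t^2+576)
  -t^3+3t^2-16t+48 = (-(1/36)t+1/12)(36t^2+576) + (0)
Last nonzero remainder: 36t^2+576. Dividing through by 36 gives the monic gcd t^2+16.

t^2+16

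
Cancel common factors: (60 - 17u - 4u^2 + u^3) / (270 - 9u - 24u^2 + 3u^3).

(-12 + u + u^2)/(-54 - 9u + 3u^2)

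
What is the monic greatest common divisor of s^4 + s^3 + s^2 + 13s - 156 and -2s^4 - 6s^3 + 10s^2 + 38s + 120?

s^2 + s - 12

Euclidean algorithm in ℚ[s]:
  s^4 + s^3 + s^2 + 13s - 156 = (-1/2)(-2s^4 - 6s^3 + 10s^2 + 38s + 120) + (-2s^3 + 6s^2 + 32s - 96)
  -2s^4 - 6s^3 + 10s^2 + 38s + 120 = (s + 6)(-2s^3 + 6s^2 + 32s - 96) + (-58s^2 - 58s + 696)
  -2s^3 + 6s^2 + 32s - 96 = ((1/29)s - 4/29)(-58s^2 - 58s + 696) + (0)
Last nonzero remainder: -58s^2 - 58s + 696. Dividing through by -58 gives the monic gcd s^2 + s - 12.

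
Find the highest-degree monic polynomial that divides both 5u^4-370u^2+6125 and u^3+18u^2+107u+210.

u^2+12u+35

By polynomial division,
  5u^4-370u^2+6125 = (5u-90)(u^3+18u^2+107u+210) + (715u^2+8580u+25025)
  u^3+18u^2+107u+210 = ((1/715)u+6/715)(715u^2+8580u+25025) + (0)
Last nonzero remainder: 715u^2+8580u+25025. Dividing through by 715 gives the monic gcd u^2+12u+35.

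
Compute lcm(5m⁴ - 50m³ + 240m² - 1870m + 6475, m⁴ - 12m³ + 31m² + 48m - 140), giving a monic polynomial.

m⁶ - 10m⁵ + 44m⁴ - 334m³ + 1103m² + 1496m - 5180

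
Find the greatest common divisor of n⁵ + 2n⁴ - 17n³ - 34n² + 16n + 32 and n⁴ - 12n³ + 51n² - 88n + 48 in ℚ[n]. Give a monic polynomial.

n² - 5n + 4

Euclidean algorithm in ℚ[n]:
  n⁵ + 2n⁴ - 17n³ - 34n² + 16n + 32 = (n + 14)(n⁴ - 12n³ + 51n² - 88n + 48) + (100n³ - 660n² + 1200n - 640)
  n⁴ - 12n³ + 51n² - 88n + 48 = ((1/100)n - 27/500)(100n³ - 660n² + 1200n - 640) + ((84/25)n² - (84/5)n + 336/25)
  100n³ - 660n² + 1200n - 640 = ((625/21)n - 1000/21)((84/25)n² - (84/5)n + 336/25) + (0)
Last nonzero remainder: (84/25)n² - (84/5)n + 336/25. Dividing through by 84/25 gives the monic gcd n² - 5n + 4.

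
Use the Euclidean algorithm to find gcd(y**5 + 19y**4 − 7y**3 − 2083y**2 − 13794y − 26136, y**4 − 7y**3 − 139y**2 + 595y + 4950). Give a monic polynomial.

y**2 − 2y − 99

Euclidean algorithm in ℚ[y]:
  y**5 + 19y**4 − 7y**3 − 2083y**2 − 13794y − 26136 = (y + 26)(y**4 − 7y**3 − 139y**2 + 595y + 4950) + (314y**3 + 936y**2 − 34214y − 154836)
  y**4 − 7y**3 − 139y**2 + 595y + 4950 = ((1/314)y − 1567/49298)(314y**3 + 936y**2 − 34214y − 154836) + (−(7056/24649)y**2 + (14112/24649)y + 698544/24649)
  314y**3 + 936y**2 − 34214y − 154836 = (−(3869893/3528)y − 9637759/1764)(−(7056/24649)y**2 + (14112/24649)y + 698544/24649) + (0)
Last nonzero remainder: −(7056/24649)y**2 + (14112/24649)y + 698544/24649. Dividing through by −7056/24649 gives the monic gcd y**2 − 2y − 99.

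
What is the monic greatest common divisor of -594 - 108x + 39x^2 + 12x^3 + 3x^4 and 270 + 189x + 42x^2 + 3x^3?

Euclidean algorithm in ℚ[x]:
  3x^4 + 12x^3 + 39x^2 - 108x - 594 = (x - 10)(3x^3 + 42x^2 + 189x + 270) + (270x^2 + 1512x + 2106)
  3x^3 + 42x^2 + 189x + 270 = ((1/90)x + 7/75)(270x^2 + 1512x + 2106) + ((612/25)x + 1836/25)
  270x^2 + 1512x + 2106 = ((375/34)x + 975/34)((612/25)x + 1836/25) + (0)
Last nonzero remainder: (612/25)x + 1836/25. Dividing through by 612/25 gives the monic gcd x + 3.

3 + x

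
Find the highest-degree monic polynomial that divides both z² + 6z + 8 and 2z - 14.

1

By polynomial division,
  z² + 6z + 8 = ((1/2)z + 13/2)(2z - 14) + (99)
  2z - 14 = ((2/99)z - 14/99)(99) + (0)
The last nonzero remainder is the constant 99, so the polynomials are coprime and gcd = 1.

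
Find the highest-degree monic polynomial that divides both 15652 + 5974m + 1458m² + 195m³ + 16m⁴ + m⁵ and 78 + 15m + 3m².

26 + 5m + m²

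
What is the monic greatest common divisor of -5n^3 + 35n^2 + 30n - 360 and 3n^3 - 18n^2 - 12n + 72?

n - 6

Apply the Euclidean algorithm:
  -5n^3 + 35n^2 + 30n - 360 = (-5/3)(3n^3 - 18n^2 - 12n + 72) + (5n^2 + 10n - 240)
  3n^3 - 18n^2 - 12n + 72 = ((3/5)n - 24/5)(5n^2 + 10n - 240) + (180n - 1080)
  5n^2 + 10n - 240 = ((1/36)n + 2/9)(180n - 1080) + (0)
Last nonzero remainder: 180n - 1080. Dividing through by 180 gives the monic gcd n - 6.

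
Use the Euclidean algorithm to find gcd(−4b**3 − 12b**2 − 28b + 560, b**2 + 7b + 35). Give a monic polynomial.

b**2 + 7b + 35

Repeated division with remainder:
  −4b**3 − 12b**2 − 28b + 560 = (−4b + 16)(b**2 + 7b + 35) + (0)
The last nonzero remainder b**2 + 7b + 35 is already monic.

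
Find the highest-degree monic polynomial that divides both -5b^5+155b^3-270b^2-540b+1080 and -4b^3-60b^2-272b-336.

b^2+8b+12

By polynomial division,
  -5b^5+155b^3-270b^2-540b+1080 = ((5/4)b^2-(75/4)b+315/2)(-4b^3-60b^2-272b-336) + (4500b^2+36000b+54000)
  -4b^3-60b^2-272b-336 = (-(1/1125)b-7/1125)(4500b^2+36000b+54000) + (0)
Last nonzero remainder: 4500b^2+36000b+54000. Dividing through by 4500 gives the monic gcd b^2+8b+12.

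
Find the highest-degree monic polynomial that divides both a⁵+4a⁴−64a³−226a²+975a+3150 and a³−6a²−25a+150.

By polynomial division,
  a⁵+4a⁴−64a³−226a²+975a+3150 = (a²+10a+21)(a³−6a²−25a+150) + (0)
The last nonzero remainder a³−6a²−25a+150 is already monic.

a³−6a²−25a+150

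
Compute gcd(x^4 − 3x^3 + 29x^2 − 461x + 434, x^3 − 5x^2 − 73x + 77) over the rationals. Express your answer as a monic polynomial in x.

Euclidean algorithm in ℚ[x]:
  x^4 − 3x^3 + 29x^2 − 461x + 434 = (x + 2)(x^3 − 5x^2 − 73x + 77) + (112x^2 − 392x + 280)
  x^3 − 5x^2 − 73x + 77 = ((1/112)x − 3/224)(112x^2 − 392x + 280) + (−(323/4)x + 323/4)
  112x^2 − 392x + 280 = (−(448/323)x + 1120/323)(−(323/4)x + 323/4) + (0)
Last nonzero remainder: −(323/4)x + 323/4. Dividing through by −323/4 gives the monic gcd x − 1.

x − 1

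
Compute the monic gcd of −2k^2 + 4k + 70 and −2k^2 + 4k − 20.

1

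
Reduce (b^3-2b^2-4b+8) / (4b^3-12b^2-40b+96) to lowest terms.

(b^2-4)/(4b^2-4b-48)

Euclidean algorithm in ℚ[b]:
  b^3-2b^2-4b+8 = (1/4)(4b^3-12b^2-40b+96) + (b^2+6b-16)
  4b^3-12b^2-40b+96 = (4b-36)(b^2+6b-16) + (240b-480)
  b^2+6b-16 = ((1/240)b+1/30)(240b-480) + (0)
Last nonzero remainder: 240b-480. Dividing through by 240 gives the monic gcd b-2.
Cancel b-2 from numerator and denominator to get the reduced form.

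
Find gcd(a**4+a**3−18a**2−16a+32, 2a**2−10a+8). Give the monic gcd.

Repeated division with remainder:
  a**4+a**3−18a**2−16a+32 = ((1/2)a**2+3a+4)(2a**2−10a+8) + (0)
Last nonzero remainder: 2a**2−10a+8. Dividing through by 2 gives the monic gcd a**2−5a+4.

a**2−5a+4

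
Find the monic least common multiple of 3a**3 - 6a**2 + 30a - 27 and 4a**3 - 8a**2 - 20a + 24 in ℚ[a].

a**5 - 3a**4 + 6a**3 - 7a**2 - 51a + 54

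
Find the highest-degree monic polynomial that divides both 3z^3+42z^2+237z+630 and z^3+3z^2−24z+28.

z+7

Apply the Euclidean algorithm:
  3z^3+42z^2+237z+630 = (3)(z^3+3z^2−24z+28) + (33z^2+309z+546)
  z^3+3z^2−24z+28 = ((1/33)z−70/363)(33z^2+309z+546) + ((2304/121)z+16128/121)
  33z^2+309z+546 = ((1331/768)z+1573/384)((2304/121)z+16128/121) + (0)
Last nonzero remainder: (2304/121)z+16128/121. Dividing through by 2304/121 gives the monic gcd z+7.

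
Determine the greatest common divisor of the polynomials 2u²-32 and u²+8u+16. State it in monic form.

Repeated division with remainder:
  2u²-32 = (2)(u²+8u+16) + (-16u-64)
  u²+8u+16 = (-(1/16)u-1/4)(-16u-64) + (0)
Last nonzero remainder: -16u-64. Dividing through by -16 gives the monic gcd u+4.

u+4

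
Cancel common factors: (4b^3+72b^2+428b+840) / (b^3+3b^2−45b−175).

(4b^2+52b+168)/(b^2−2b−35)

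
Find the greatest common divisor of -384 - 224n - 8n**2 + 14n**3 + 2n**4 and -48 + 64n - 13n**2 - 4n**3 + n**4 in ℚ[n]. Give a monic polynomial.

Euclidean algorithm in ℚ[n]:
  2n**4 + 14n**3 - 8n**2 - 224n - 384 = (2)(n**4 - 4n**3 - 13n**2 + 64n - 48) + (22n**3 + 18n**2 - 352n - 288)
  n**4 - 4n**3 - 13n**2 + 64n - 48 = ((1/22)n - 53/242)(22n**3 + 18n**2 - 352n - 288) + ((840/121)n**2 - 13440/121)
  22n**3 + 18n**2 - 352n - 288 = ((1331/420)n + 363/140)((840/121)n**2 - 13440/121) + (0)
Last nonzero remainder: (840/121)n**2 - 13440/121. Dividing through by 840/121 gives the monic gcd n**2 - 16.

-16 + n**2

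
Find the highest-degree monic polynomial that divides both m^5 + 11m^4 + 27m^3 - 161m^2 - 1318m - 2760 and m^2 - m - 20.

Euclidean algorithm in ℚ[m]:
  m^5 + 11m^4 + 27m^3 - 161m^2 - 1318m - 2760 = (m^3 + 12m^2 + 59m + 138)(m^2 - m - 20) + (0)
The last nonzero remainder m^2 - m - 20 is already monic.

m^2 - m - 20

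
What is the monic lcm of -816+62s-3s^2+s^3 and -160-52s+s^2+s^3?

-16320-6104s-318s^2+55s^3+6s^4+s^5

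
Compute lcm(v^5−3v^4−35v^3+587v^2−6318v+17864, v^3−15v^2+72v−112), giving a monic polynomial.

v^6−7v^5−23v^4+727v^3−8666v^2+43136v−71456

Euclidean algorithm in ℚ[v]:
  v^5−3v^4−35v^3+587v^2−6318v+17864 = (v^2+12v+73)(v^3−15v^2+72v−112) + (930v^2−10230v+26040)
  v^3−15v^2+72v−112 = ((1/930)v−2/465)(930v^2−10230v+26040) + (0)
Last nonzero remainder: 930v^2−10230v+26040. Dividing through by 930 gives the monic gcd v^2−11v+28.
Then lcm(f, g) = f·g / gcd(f, g); expanding and making the result monic gives the answer.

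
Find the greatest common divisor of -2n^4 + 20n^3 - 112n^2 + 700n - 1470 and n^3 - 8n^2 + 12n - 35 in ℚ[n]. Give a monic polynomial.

n - 7

By polynomial division,
  -2n^4 + 20n^3 - 112n^2 + 700n - 1470 = (-2n + 4)(n^3 - 8n^2 + 12n - 35) + (-56n^2 + 582n - 1330)
  n^3 - 8n^2 + 12n - 35 = (-(1/56)n - 67/1568)(-56n^2 + 582n - 1330) + ((10285/784)n - 10285/112)
  -56n^2 + 582n - 1330 = (-(43904/10285)n + 29792/2057)((10285/784)n - 10285/112) + (0)
Last nonzero remainder: (10285/784)n - 10285/112. Dividing through by 10285/784 gives the monic gcd n - 7.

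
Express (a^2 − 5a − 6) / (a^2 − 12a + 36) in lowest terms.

Repeated division with remainder:
  a^2 − 5a − 6 = (a^2 − 12a + 36) + (7a − 42)
  a^2 − 12a + 36 = ((1/7)a − 6/7)(7a − 42) + (0)
Last nonzero remainder: 7a − 42. Dividing through by 7 gives the monic gcd a − 6.
Cancel a − 6 from numerator and denominator to get the reduced form.

(a + 1)/(a − 6)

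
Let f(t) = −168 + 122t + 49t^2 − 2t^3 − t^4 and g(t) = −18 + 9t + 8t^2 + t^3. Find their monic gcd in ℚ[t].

Repeated division with remainder:
  −t^4 − 2t^3 + 49t^2 + 122t − 168 = (−t + 6)(t^3 + 8t^2 + 9t − 18) + (10t^2 + 50t − 60)
  t^3 + 8t^2 + 9t − 18 = ((1/10)t + 3/10)(10t^2 + 50t − 60) + (0)
Last nonzero remainder: 10t^2 + 50t − 60. Dividing through by 10 gives the monic gcd t^2 + 5t − 6.

−6 + 5t + t^2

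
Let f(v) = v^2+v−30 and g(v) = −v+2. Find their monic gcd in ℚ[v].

Euclidean algorithm in ℚ[v]:
  v^2+v−30 = (−v−3)(−v+2) + (−24)
  −v+2 = ((1/24)v−1/12)(−24) + (0)
The last nonzero remainder is the constant −24, so the polynomials are coprime and gcd = 1.

1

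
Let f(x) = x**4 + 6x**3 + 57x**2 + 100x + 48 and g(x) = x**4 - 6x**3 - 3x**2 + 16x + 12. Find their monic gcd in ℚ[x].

By polynomial division,
  x**4 + 6x**3 + 57x**2 + 100x + 48 = (x**4 - 6x**3 - 3x**2 + 16x + 12) + (12x**3 + 60x**2 + 84x + 36)
  x**4 - 6x**3 - 3x**2 + 16x + 12 = ((1/12)x - 11/12)(12x**3 + 60x**2 + 84x + 36) + (45x**2 + 90x + 45)
  12x**3 + 60x**2 + 84x + 36 = ((4/15)x + 4/5)(45x**2 + 90x + 45) + (0)
Last nonzero remainder: 45x**2 + 90x + 45. Dividing through by 45 gives the monic gcd x**2 + 2x + 1.

x**2 + 2x + 1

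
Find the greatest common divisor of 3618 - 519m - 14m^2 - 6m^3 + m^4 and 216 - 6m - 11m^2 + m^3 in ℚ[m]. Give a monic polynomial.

54 - 15m + m^2

By polynomial division,
  m^4 - 6m^3 - 14m^2 - 519m + 3618 = (m + 5)(m^3 - 11m^2 - 6m + 216) + (47m^2 - 705m + 2538)
  m^3 - 11m^2 - 6m + 216 = ((1/47)m + 4/47)(47m^2 - 705m + 2538) + (0)
Last nonzero remainder: 47m^2 - 705m + 2538. Dividing through by 47 gives the monic gcd m^2 - 15m + 54.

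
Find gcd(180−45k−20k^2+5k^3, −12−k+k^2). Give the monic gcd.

Apply the Euclidean algorithm:
  5k^3−20k^2−45k+180 = (5k−15)(k^2−k−12) + (0)
The last nonzero remainder k^2−k−12 is already monic.

−12−k+k^2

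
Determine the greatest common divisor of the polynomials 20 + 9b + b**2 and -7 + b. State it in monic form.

Repeated division with remainder:
  b**2 + 9b + 20 = (b + 16)(b - 7) + (132)
  b - 7 = ((1/132)b - 7/132)(132) + (0)
The last nonzero remainder is the constant 132, so the polynomials are coprime and gcd = 1.

1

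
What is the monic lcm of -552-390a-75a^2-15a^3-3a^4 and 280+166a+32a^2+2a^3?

6440+6758a+2619a^2+605a^3+120a^4+17a^5+a^6

Apply the Euclidean algorithm:
  -3a^4-15a^3-75a^2-390a-552 = (-(3/2)a+33/2)(2a^3+32a^2+166a+280) + (-354a^2-2709a-5172)
  2a^3+32a^2+166a+280 = (-(1/177)a-985/20886)(-354a^2-2709a-5172) + ((62805/6962)a+125610/3481)
  -354a^2-2709a-5172 = (-(821516/20935)a-3000622/20935)((62805/6962)a+125610/3481) + (0)
Last nonzero remainder: (62805/6962)a+125610/3481. Dividing through by 62805/6962 gives the monic gcd a+4.
Then lcm(f, g) = f·g / gcd(f, g); expanding and making the result monic gives the answer.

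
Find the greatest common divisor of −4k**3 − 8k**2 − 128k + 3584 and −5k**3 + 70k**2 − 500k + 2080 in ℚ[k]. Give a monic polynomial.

k − 8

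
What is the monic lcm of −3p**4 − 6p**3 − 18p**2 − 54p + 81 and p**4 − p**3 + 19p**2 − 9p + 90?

p**6 + p**5 + 14p**4 + 32p**3 + 15p**2 + 207p − 270

By polynomial division,
  −3p**4 − 6p**3 − 18p**2 − 54p + 81 = (−3)(p**4 − p**3 + 19p**2 − 9p + 90) + (−9p**3 + 39p**2 − 81p + 351)
  p**4 − p**3 + 19p**2 − 9p + 90 = (−(1/9)p − 10/27)(−9p**3 + 39p**2 − 81p + 351) + ((220/9)p**2 + 220)
  −9p**3 + 39p**2 − 81p + 351 = (−(81/220)p + 351/220)((220/9)p**2 + 220) + (0)
Last nonzero remainder: (220/9)p**2 + 220. Dividing through by 220/9 gives the monic gcd p**2 + 9.
Then lcm(f, g) = f·g / gcd(f, g); expanding and making the result monic gives the answer.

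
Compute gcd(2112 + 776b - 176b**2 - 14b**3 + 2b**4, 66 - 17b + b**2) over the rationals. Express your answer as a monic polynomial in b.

66 - 17b + b**2

By polynomial division,
  2b**4 - 14b**3 - 176b**2 + 776b + 2112 = (2b**2 + 20b + 32)(b**2 - 17b + 66) + (0)
The last nonzero remainder b**2 - 17b + 66 is already monic.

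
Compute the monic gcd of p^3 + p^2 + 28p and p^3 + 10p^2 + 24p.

p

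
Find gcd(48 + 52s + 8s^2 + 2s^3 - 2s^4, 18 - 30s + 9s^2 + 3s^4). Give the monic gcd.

6 + 2s + s^2

Repeated division with remainder:
  -2s^4 + 2s^3 + 8s^2 + 52s + 48 = (-2/3)(3s^4 + 9s^2 - 30s + 18) + (2s^3 + 14s^2 + 32s + 60)
  3s^4 + 9s^2 - 30s + 18 = ((3/2)s - 21/2)(2s^3 + 14s^2 + 32s + 60) + (108s^2 + 216s + 648)
  2s^3 + 14s^2 + 32s + 60 = ((1/54)s + 5/54)(108s^2 + 216s + 648) + (0)
Last nonzero remainder: 108s^2 + 216s + 648. Dividing through by 108 gives the monic gcd s^2 + 2s + 6.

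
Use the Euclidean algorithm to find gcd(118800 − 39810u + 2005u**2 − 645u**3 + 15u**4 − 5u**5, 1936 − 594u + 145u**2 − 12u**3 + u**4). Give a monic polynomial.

88 − 7u + u**2

Apply the Euclidean algorithm:
  −5u**5 + 15u**4 − 645u**3 + 2005u**2 − 39810u + 118800 = (−5u − 45)(u**4 − 12u**3 + 145u**2 − 594u + 1936) + (−460u**3 + 5560u**2 − 56860u + 205920)
  u**4 − 12u**3 + 145u**2 − 594u + 1936 = (−(1/460)u − 1/5290)(−460u**3 + 5560u**2 − 56860u + 205920) + ((11872/529)u**2 − (83104/529)u + 1044736/529)
  −460u**3 + 5560u**2 − 56860u + 205920 = (−(60835/2968)u + 309465/2968)((11872/529)u**2 − (83104/529)u + 1044736/529) + (0)
Last nonzero remainder: (11872/529)u**2 − (83104/529)u + 1044736/529. Dividing through by 11872/529 gives the monic gcd u**2 − 7u + 88.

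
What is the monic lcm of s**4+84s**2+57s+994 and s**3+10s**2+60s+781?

s**5+11s**4+84s**3+981s**2+1621s+10934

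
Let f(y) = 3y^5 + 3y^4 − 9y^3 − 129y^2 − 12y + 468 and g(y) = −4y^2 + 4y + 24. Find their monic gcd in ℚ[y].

y^2 − y − 6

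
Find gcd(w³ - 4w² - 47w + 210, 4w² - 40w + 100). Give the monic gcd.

Repeated division with remainder:
  w³ - 4w² - 47w + 210 = ((1/4)w + 3/2)(4w² - 40w + 100) + (-12w + 60)
  4w² - 40w + 100 = (-(1/3)w + 5/3)(-12w + 60) + (0)
Last nonzero remainder: -12w + 60. Dividing through by -12 gives the monic gcd w - 5.

w - 5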